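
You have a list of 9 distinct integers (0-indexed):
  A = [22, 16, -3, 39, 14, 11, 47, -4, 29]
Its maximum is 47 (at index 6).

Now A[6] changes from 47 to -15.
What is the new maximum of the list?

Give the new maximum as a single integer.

Old max = 47 (at index 6)
Change: A[6] 47 -> -15
Changed element WAS the max -> may need rescan.
  Max of remaining elements: 39
  New max = max(-15, 39) = 39

Answer: 39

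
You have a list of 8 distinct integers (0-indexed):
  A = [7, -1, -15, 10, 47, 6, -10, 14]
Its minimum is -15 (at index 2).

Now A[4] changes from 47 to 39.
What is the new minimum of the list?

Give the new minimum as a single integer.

Old min = -15 (at index 2)
Change: A[4] 47 -> 39
Changed element was NOT the old min.
  New min = min(old_min, new_val) = min(-15, 39) = -15

Answer: -15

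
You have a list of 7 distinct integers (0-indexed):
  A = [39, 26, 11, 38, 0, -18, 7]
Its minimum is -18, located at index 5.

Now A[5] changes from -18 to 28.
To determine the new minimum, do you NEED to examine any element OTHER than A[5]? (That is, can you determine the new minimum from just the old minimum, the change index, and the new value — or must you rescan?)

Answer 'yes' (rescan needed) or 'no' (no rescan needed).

Old min = -18 at index 5
Change at index 5: -18 -> 28
Index 5 WAS the min and new value 28 > old min -18. Must rescan other elements to find the new min.
Needs rescan: yes

Answer: yes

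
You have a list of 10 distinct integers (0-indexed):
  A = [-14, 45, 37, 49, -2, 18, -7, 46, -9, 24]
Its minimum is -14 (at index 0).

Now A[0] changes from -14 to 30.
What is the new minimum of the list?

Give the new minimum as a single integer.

Answer: -9

Derivation:
Old min = -14 (at index 0)
Change: A[0] -14 -> 30
Changed element WAS the min. Need to check: is 30 still <= all others?
  Min of remaining elements: -9
  New min = min(30, -9) = -9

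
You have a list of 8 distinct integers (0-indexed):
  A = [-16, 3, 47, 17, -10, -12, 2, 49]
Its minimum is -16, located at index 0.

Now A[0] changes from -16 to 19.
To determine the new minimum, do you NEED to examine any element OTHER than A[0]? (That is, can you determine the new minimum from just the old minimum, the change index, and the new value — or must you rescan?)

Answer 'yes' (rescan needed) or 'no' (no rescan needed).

Answer: yes

Derivation:
Old min = -16 at index 0
Change at index 0: -16 -> 19
Index 0 WAS the min and new value 19 > old min -16. Must rescan other elements to find the new min.
Needs rescan: yes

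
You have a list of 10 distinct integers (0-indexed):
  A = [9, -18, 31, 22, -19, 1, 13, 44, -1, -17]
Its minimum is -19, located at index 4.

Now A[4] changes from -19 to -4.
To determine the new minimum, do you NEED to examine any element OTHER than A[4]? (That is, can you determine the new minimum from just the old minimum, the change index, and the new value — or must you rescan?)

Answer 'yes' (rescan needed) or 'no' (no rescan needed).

Old min = -19 at index 4
Change at index 4: -19 -> -4
Index 4 WAS the min and new value -4 > old min -19. Must rescan other elements to find the new min.
Needs rescan: yes

Answer: yes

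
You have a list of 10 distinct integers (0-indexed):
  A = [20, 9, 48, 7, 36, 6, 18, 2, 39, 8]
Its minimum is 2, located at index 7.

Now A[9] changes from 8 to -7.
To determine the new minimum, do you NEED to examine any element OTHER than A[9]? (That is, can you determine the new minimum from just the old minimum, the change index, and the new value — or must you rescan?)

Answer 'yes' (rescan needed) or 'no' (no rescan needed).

Answer: no

Derivation:
Old min = 2 at index 7
Change at index 9: 8 -> -7
Index 9 was NOT the min. New min = min(2, -7). No rescan of other elements needed.
Needs rescan: no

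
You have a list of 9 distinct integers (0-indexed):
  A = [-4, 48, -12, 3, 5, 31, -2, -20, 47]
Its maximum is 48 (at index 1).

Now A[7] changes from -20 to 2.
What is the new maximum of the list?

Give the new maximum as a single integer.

Answer: 48

Derivation:
Old max = 48 (at index 1)
Change: A[7] -20 -> 2
Changed element was NOT the old max.
  New max = max(old_max, new_val) = max(48, 2) = 48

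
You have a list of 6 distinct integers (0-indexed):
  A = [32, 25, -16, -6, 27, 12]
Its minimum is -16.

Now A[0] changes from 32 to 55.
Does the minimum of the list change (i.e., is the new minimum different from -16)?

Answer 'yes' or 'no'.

Old min = -16
Change: A[0] 32 -> 55
Changed element was NOT the min; min changes only if 55 < -16.
New min = -16; changed? no

Answer: no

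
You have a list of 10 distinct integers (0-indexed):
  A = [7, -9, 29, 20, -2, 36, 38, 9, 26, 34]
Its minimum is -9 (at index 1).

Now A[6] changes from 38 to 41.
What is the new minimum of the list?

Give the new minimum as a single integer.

Old min = -9 (at index 1)
Change: A[6] 38 -> 41
Changed element was NOT the old min.
  New min = min(old_min, new_val) = min(-9, 41) = -9

Answer: -9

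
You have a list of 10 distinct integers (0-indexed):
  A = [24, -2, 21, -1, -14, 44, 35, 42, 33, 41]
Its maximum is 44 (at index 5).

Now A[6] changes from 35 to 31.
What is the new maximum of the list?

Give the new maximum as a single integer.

Answer: 44

Derivation:
Old max = 44 (at index 5)
Change: A[6] 35 -> 31
Changed element was NOT the old max.
  New max = max(old_max, new_val) = max(44, 31) = 44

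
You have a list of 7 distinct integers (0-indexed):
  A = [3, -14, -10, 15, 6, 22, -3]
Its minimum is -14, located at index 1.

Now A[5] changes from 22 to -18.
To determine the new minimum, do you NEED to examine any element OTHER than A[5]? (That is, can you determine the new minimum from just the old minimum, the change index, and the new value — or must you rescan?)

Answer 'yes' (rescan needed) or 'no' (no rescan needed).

Old min = -14 at index 1
Change at index 5: 22 -> -18
Index 5 was NOT the min. New min = min(-14, -18). No rescan of other elements needed.
Needs rescan: no

Answer: no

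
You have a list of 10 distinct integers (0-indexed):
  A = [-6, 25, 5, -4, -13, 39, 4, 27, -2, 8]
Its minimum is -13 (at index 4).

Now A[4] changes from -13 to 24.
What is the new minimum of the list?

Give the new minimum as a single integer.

Answer: -6

Derivation:
Old min = -13 (at index 4)
Change: A[4] -13 -> 24
Changed element WAS the min. Need to check: is 24 still <= all others?
  Min of remaining elements: -6
  New min = min(24, -6) = -6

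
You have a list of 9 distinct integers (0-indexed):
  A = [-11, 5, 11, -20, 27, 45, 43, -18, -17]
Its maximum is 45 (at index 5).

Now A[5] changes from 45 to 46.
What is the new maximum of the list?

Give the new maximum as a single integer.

Answer: 46

Derivation:
Old max = 45 (at index 5)
Change: A[5] 45 -> 46
Changed element WAS the max -> may need rescan.
  Max of remaining elements: 43
  New max = max(46, 43) = 46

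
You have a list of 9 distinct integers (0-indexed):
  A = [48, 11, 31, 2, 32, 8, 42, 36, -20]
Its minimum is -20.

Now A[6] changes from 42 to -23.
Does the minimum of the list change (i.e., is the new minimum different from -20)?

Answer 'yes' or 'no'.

Old min = -20
Change: A[6] 42 -> -23
Changed element was NOT the min; min changes only if -23 < -20.
New min = -23; changed? yes

Answer: yes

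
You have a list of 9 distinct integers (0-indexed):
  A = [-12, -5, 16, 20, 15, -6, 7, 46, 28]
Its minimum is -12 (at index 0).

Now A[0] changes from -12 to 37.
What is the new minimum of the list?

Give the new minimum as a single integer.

Answer: -6

Derivation:
Old min = -12 (at index 0)
Change: A[0] -12 -> 37
Changed element WAS the min. Need to check: is 37 still <= all others?
  Min of remaining elements: -6
  New min = min(37, -6) = -6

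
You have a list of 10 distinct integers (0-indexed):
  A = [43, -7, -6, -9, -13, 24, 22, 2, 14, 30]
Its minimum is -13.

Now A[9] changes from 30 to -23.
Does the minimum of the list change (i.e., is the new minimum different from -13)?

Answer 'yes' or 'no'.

Answer: yes

Derivation:
Old min = -13
Change: A[9] 30 -> -23
Changed element was NOT the min; min changes only if -23 < -13.
New min = -23; changed? yes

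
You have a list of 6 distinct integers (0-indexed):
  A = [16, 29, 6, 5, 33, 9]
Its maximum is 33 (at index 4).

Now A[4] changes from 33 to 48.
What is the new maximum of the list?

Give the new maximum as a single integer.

Old max = 33 (at index 4)
Change: A[4] 33 -> 48
Changed element WAS the max -> may need rescan.
  Max of remaining elements: 29
  New max = max(48, 29) = 48

Answer: 48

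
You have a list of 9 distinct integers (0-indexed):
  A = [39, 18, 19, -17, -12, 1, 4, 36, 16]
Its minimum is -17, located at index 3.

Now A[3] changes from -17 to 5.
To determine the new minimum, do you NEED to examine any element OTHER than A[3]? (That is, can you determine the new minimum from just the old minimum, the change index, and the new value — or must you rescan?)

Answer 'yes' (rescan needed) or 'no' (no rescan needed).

Old min = -17 at index 3
Change at index 3: -17 -> 5
Index 3 WAS the min and new value 5 > old min -17. Must rescan other elements to find the new min.
Needs rescan: yes

Answer: yes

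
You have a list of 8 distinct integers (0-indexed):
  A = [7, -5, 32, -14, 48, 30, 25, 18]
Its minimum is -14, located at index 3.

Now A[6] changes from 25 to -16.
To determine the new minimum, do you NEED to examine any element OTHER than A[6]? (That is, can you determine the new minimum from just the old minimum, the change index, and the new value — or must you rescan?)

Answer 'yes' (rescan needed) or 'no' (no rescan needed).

Answer: no

Derivation:
Old min = -14 at index 3
Change at index 6: 25 -> -16
Index 6 was NOT the min. New min = min(-14, -16). No rescan of other elements needed.
Needs rescan: no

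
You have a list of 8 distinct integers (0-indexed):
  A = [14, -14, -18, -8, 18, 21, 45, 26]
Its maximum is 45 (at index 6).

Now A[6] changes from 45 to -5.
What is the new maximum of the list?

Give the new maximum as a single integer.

Answer: 26

Derivation:
Old max = 45 (at index 6)
Change: A[6] 45 -> -5
Changed element WAS the max -> may need rescan.
  Max of remaining elements: 26
  New max = max(-5, 26) = 26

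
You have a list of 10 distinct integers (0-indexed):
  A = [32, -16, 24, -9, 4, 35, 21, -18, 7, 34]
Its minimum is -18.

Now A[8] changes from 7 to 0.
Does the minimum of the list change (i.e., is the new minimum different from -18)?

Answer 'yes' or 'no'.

Old min = -18
Change: A[8] 7 -> 0
Changed element was NOT the min; min changes only if 0 < -18.
New min = -18; changed? no

Answer: no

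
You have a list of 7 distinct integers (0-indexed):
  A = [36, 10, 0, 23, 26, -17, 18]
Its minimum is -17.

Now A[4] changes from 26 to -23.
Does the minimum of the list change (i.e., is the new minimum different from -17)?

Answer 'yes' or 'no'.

Old min = -17
Change: A[4] 26 -> -23
Changed element was NOT the min; min changes only if -23 < -17.
New min = -23; changed? yes

Answer: yes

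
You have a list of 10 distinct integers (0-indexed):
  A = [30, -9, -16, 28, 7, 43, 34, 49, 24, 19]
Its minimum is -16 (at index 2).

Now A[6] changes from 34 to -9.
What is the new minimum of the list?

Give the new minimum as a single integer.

Answer: -16

Derivation:
Old min = -16 (at index 2)
Change: A[6] 34 -> -9
Changed element was NOT the old min.
  New min = min(old_min, new_val) = min(-16, -9) = -16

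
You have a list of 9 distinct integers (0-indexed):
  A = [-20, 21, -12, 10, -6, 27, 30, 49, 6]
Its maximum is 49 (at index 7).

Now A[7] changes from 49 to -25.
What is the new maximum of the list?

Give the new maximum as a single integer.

Answer: 30

Derivation:
Old max = 49 (at index 7)
Change: A[7] 49 -> -25
Changed element WAS the max -> may need rescan.
  Max of remaining elements: 30
  New max = max(-25, 30) = 30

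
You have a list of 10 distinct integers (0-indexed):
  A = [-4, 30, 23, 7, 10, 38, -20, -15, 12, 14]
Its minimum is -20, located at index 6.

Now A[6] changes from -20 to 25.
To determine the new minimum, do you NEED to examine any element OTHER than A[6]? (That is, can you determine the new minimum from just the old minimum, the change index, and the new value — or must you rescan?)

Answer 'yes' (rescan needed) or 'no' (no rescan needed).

Old min = -20 at index 6
Change at index 6: -20 -> 25
Index 6 WAS the min and new value 25 > old min -20. Must rescan other elements to find the new min.
Needs rescan: yes

Answer: yes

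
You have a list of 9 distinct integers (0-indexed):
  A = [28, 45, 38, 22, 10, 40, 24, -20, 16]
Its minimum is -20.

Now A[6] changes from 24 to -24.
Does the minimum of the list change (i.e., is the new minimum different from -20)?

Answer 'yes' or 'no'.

Answer: yes

Derivation:
Old min = -20
Change: A[6] 24 -> -24
Changed element was NOT the min; min changes only if -24 < -20.
New min = -24; changed? yes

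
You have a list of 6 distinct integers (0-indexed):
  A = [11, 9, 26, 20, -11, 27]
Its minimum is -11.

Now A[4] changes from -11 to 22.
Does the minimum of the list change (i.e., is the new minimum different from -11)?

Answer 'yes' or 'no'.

Old min = -11
Change: A[4] -11 -> 22
Changed element was the min; new min must be rechecked.
New min = 9; changed? yes

Answer: yes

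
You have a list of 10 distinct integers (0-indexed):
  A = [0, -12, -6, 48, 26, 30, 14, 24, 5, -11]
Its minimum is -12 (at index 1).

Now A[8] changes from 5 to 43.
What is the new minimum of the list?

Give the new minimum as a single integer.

Answer: -12

Derivation:
Old min = -12 (at index 1)
Change: A[8] 5 -> 43
Changed element was NOT the old min.
  New min = min(old_min, new_val) = min(-12, 43) = -12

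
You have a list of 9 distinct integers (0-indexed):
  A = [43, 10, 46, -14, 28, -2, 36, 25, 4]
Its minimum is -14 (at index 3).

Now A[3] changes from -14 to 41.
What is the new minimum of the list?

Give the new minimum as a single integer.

Answer: -2

Derivation:
Old min = -14 (at index 3)
Change: A[3] -14 -> 41
Changed element WAS the min. Need to check: is 41 still <= all others?
  Min of remaining elements: -2
  New min = min(41, -2) = -2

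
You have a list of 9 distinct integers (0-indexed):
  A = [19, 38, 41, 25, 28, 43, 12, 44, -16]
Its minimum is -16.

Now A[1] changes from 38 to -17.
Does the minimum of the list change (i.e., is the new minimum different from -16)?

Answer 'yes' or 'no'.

Old min = -16
Change: A[1] 38 -> -17
Changed element was NOT the min; min changes only if -17 < -16.
New min = -17; changed? yes

Answer: yes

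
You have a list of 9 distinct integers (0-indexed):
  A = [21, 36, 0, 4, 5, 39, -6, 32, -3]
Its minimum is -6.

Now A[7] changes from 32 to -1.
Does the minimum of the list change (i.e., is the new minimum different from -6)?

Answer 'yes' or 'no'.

Old min = -6
Change: A[7] 32 -> -1
Changed element was NOT the min; min changes only if -1 < -6.
New min = -6; changed? no

Answer: no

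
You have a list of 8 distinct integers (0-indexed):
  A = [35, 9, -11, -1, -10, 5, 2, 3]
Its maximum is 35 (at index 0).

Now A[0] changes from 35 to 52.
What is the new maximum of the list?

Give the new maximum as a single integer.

Old max = 35 (at index 0)
Change: A[0] 35 -> 52
Changed element WAS the max -> may need rescan.
  Max of remaining elements: 9
  New max = max(52, 9) = 52

Answer: 52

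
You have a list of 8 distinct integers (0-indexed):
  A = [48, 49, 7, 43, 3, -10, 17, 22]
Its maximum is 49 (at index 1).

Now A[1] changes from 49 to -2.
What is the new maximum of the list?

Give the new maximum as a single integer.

Answer: 48

Derivation:
Old max = 49 (at index 1)
Change: A[1] 49 -> -2
Changed element WAS the max -> may need rescan.
  Max of remaining elements: 48
  New max = max(-2, 48) = 48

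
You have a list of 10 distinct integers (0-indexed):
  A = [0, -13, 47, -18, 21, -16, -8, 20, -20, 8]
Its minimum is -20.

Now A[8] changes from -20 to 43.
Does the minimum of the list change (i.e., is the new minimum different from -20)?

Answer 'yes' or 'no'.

Answer: yes

Derivation:
Old min = -20
Change: A[8] -20 -> 43
Changed element was the min; new min must be rechecked.
New min = -18; changed? yes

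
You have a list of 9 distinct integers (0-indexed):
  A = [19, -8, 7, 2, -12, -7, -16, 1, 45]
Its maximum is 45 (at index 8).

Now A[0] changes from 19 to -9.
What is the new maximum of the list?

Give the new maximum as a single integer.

Old max = 45 (at index 8)
Change: A[0] 19 -> -9
Changed element was NOT the old max.
  New max = max(old_max, new_val) = max(45, -9) = 45

Answer: 45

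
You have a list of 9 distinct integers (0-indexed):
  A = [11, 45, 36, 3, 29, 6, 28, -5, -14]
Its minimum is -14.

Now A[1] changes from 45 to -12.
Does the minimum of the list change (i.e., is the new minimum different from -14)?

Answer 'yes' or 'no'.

Answer: no

Derivation:
Old min = -14
Change: A[1] 45 -> -12
Changed element was NOT the min; min changes only if -12 < -14.
New min = -14; changed? no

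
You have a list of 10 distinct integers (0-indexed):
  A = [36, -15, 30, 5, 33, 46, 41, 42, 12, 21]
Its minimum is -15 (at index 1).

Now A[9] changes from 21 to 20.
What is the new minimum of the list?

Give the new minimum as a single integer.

Old min = -15 (at index 1)
Change: A[9] 21 -> 20
Changed element was NOT the old min.
  New min = min(old_min, new_val) = min(-15, 20) = -15

Answer: -15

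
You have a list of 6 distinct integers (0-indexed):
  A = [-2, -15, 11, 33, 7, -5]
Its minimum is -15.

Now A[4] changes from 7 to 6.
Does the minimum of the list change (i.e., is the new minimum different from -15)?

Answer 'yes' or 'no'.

Old min = -15
Change: A[4] 7 -> 6
Changed element was NOT the min; min changes only if 6 < -15.
New min = -15; changed? no

Answer: no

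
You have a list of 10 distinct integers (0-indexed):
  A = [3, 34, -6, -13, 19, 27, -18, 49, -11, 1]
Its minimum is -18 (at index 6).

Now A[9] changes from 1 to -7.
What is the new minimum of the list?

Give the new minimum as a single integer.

Answer: -18

Derivation:
Old min = -18 (at index 6)
Change: A[9] 1 -> -7
Changed element was NOT the old min.
  New min = min(old_min, new_val) = min(-18, -7) = -18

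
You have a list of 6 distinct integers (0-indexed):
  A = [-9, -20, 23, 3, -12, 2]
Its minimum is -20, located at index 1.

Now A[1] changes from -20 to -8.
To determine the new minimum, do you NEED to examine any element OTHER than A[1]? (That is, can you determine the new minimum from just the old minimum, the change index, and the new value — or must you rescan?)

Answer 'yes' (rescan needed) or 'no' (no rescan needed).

Old min = -20 at index 1
Change at index 1: -20 -> -8
Index 1 WAS the min and new value -8 > old min -20. Must rescan other elements to find the new min.
Needs rescan: yes

Answer: yes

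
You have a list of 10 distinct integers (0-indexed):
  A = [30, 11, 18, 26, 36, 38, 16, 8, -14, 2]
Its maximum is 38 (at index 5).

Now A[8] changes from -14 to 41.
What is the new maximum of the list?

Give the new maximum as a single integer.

Answer: 41

Derivation:
Old max = 38 (at index 5)
Change: A[8] -14 -> 41
Changed element was NOT the old max.
  New max = max(old_max, new_val) = max(38, 41) = 41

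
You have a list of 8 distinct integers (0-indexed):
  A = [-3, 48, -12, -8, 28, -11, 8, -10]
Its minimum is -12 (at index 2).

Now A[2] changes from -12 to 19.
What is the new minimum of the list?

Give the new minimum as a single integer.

Old min = -12 (at index 2)
Change: A[2] -12 -> 19
Changed element WAS the min. Need to check: is 19 still <= all others?
  Min of remaining elements: -11
  New min = min(19, -11) = -11

Answer: -11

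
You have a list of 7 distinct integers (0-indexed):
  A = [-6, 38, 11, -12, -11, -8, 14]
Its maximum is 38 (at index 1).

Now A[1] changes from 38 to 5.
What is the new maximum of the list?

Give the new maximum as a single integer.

Answer: 14

Derivation:
Old max = 38 (at index 1)
Change: A[1] 38 -> 5
Changed element WAS the max -> may need rescan.
  Max of remaining elements: 14
  New max = max(5, 14) = 14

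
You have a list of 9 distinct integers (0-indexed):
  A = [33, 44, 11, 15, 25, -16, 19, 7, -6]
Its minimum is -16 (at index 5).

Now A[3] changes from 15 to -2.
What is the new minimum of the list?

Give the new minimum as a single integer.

Answer: -16

Derivation:
Old min = -16 (at index 5)
Change: A[3] 15 -> -2
Changed element was NOT the old min.
  New min = min(old_min, new_val) = min(-16, -2) = -16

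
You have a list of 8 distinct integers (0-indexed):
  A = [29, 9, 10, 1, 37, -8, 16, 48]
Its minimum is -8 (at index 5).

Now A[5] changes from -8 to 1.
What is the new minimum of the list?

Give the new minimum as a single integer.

Answer: 1

Derivation:
Old min = -8 (at index 5)
Change: A[5] -8 -> 1
Changed element WAS the min. Need to check: is 1 still <= all others?
  Min of remaining elements: 1
  New min = min(1, 1) = 1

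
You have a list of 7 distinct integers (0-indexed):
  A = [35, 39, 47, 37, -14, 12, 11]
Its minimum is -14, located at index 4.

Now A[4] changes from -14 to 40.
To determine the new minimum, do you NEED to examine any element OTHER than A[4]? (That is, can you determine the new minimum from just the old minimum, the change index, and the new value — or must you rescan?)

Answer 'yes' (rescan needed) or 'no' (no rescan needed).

Old min = -14 at index 4
Change at index 4: -14 -> 40
Index 4 WAS the min and new value 40 > old min -14. Must rescan other elements to find the new min.
Needs rescan: yes

Answer: yes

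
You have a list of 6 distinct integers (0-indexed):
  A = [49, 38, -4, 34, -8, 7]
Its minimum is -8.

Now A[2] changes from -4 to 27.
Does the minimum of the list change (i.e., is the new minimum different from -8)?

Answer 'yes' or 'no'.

Old min = -8
Change: A[2] -4 -> 27
Changed element was NOT the min; min changes only if 27 < -8.
New min = -8; changed? no

Answer: no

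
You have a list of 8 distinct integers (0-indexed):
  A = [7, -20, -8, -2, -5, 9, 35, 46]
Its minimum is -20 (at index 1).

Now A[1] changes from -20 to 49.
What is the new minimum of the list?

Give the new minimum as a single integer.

Answer: -8

Derivation:
Old min = -20 (at index 1)
Change: A[1] -20 -> 49
Changed element WAS the min. Need to check: is 49 still <= all others?
  Min of remaining elements: -8
  New min = min(49, -8) = -8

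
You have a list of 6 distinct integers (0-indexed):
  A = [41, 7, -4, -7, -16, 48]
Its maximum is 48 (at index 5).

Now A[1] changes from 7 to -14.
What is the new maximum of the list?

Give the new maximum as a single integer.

Answer: 48

Derivation:
Old max = 48 (at index 5)
Change: A[1] 7 -> -14
Changed element was NOT the old max.
  New max = max(old_max, new_val) = max(48, -14) = 48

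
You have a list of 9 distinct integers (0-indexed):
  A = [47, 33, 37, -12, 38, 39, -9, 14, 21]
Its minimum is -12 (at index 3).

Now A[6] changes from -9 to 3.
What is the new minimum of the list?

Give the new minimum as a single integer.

Old min = -12 (at index 3)
Change: A[6] -9 -> 3
Changed element was NOT the old min.
  New min = min(old_min, new_val) = min(-12, 3) = -12

Answer: -12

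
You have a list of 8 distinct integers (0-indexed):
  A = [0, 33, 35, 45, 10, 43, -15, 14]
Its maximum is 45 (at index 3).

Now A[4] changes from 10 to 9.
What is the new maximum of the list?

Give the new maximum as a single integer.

Answer: 45

Derivation:
Old max = 45 (at index 3)
Change: A[4] 10 -> 9
Changed element was NOT the old max.
  New max = max(old_max, new_val) = max(45, 9) = 45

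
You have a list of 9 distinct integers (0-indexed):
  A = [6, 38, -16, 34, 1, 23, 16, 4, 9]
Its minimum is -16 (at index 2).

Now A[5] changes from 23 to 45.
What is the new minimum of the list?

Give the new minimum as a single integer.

Answer: -16

Derivation:
Old min = -16 (at index 2)
Change: A[5] 23 -> 45
Changed element was NOT the old min.
  New min = min(old_min, new_val) = min(-16, 45) = -16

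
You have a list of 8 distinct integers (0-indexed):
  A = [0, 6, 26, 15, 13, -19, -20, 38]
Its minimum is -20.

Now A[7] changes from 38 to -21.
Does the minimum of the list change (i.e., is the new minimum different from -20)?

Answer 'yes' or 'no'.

Old min = -20
Change: A[7] 38 -> -21
Changed element was NOT the min; min changes only if -21 < -20.
New min = -21; changed? yes

Answer: yes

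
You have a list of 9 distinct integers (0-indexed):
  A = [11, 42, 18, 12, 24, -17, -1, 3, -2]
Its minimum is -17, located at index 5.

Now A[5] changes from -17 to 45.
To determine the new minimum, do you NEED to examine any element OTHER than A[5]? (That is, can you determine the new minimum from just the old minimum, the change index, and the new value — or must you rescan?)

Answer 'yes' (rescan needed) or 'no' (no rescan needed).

Old min = -17 at index 5
Change at index 5: -17 -> 45
Index 5 WAS the min and new value 45 > old min -17. Must rescan other elements to find the new min.
Needs rescan: yes

Answer: yes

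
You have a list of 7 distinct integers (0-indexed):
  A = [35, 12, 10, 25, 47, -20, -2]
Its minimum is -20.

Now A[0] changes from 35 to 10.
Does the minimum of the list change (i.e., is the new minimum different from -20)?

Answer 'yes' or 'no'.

Answer: no

Derivation:
Old min = -20
Change: A[0] 35 -> 10
Changed element was NOT the min; min changes only if 10 < -20.
New min = -20; changed? no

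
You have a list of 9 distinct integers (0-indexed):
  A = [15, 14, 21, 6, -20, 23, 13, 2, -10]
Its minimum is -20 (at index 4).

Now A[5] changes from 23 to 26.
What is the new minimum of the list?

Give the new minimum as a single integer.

Old min = -20 (at index 4)
Change: A[5] 23 -> 26
Changed element was NOT the old min.
  New min = min(old_min, new_val) = min(-20, 26) = -20

Answer: -20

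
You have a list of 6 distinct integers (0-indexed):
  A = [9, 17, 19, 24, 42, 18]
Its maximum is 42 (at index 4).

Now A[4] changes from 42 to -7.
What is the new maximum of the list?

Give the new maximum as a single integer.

Old max = 42 (at index 4)
Change: A[4] 42 -> -7
Changed element WAS the max -> may need rescan.
  Max of remaining elements: 24
  New max = max(-7, 24) = 24

Answer: 24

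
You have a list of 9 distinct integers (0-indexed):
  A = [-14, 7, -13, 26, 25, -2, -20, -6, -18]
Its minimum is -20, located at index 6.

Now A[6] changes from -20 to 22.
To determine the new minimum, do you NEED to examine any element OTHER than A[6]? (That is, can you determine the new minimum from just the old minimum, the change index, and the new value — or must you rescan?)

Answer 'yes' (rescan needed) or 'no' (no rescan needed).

Old min = -20 at index 6
Change at index 6: -20 -> 22
Index 6 WAS the min and new value 22 > old min -20. Must rescan other elements to find the new min.
Needs rescan: yes

Answer: yes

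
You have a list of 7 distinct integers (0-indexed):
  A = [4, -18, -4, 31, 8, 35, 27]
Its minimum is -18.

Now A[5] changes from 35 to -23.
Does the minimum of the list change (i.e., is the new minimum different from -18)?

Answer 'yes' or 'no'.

Answer: yes

Derivation:
Old min = -18
Change: A[5] 35 -> -23
Changed element was NOT the min; min changes only if -23 < -18.
New min = -23; changed? yes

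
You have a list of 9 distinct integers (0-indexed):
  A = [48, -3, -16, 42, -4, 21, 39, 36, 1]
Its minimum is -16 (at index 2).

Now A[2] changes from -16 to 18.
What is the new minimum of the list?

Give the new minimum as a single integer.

Answer: -4

Derivation:
Old min = -16 (at index 2)
Change: A[2] -16 -> 18
Changed element WAS the min. Need to check: is 18 still <= all others?
  Min of remaining elements: -4
  New min = min(18, -4) = -4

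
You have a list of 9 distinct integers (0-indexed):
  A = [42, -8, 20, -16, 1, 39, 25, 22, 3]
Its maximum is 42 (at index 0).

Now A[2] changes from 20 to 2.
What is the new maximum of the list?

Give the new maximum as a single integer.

Answer: 42

Derivation:
Old max = 42 (at index 0)
Change: A[2] 20 -> 2
Changed element was NOT the old max.
  New max = max(old_max, new_val) = max(42, 2) = 42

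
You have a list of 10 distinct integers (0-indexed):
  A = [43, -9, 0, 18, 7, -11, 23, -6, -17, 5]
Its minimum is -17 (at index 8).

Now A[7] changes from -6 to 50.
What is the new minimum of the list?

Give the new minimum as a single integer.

Answer: -17

Derivation:
Old min = -17 (at index 8)
Change: A[7] -6 -> 50
Changed element was NOT the old min.
  New min = min(old_min, new_val) = min(-17, 50) = -17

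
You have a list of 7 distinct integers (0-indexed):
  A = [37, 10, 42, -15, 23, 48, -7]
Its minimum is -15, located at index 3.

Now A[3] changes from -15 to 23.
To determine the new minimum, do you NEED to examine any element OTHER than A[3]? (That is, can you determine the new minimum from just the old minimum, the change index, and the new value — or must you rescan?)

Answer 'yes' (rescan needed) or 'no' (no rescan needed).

Answer: yes

Derivation:
Old min = -15 at index 3
Change at index 3: -15 -> 23
Index 3 WAS the min and new value 23 > old min -15. Must rescan other elements to find the new min.
Needs rescan: yes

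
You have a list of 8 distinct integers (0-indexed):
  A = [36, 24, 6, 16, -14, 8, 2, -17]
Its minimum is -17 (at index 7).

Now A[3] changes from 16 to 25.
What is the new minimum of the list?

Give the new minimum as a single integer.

Answer: -17

Derivation:
Old min = -17 (at index 7)
Change: A[3] 16 -> 25
Changed element was NOT the old min.
  New min = min(old_min, new_val) = min(-17, 25) = -17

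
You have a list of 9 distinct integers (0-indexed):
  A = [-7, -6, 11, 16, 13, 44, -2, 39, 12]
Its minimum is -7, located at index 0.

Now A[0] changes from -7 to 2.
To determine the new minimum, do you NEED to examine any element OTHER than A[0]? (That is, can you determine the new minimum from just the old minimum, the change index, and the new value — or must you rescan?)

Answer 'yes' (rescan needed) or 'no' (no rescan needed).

Answer: yes

Derivation:
Old min = -7 at index 0
Change at index 0: -7 -> 2
Index 0 WAS the min and new value 2 > old min -7. Must rescan other elements to find the new min.
Needs rescan: yes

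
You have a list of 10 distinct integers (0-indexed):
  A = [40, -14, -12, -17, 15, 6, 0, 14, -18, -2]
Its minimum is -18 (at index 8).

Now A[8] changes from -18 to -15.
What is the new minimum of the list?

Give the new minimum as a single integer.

Old min = -18 (at index 8)
Change: A[8] -18 -> -15
Changed element WAS the min. Need to check: is -15 still <= all others?
  Min of remaining elements: -17
  New min = min(-15, -17) = -17

Answer: -17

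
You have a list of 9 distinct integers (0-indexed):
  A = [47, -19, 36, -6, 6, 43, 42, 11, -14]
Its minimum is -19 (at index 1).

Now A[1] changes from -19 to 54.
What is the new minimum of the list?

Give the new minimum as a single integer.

Old min = -19 (at index 1)
Change: A[1] -19 -> 54
Changed element WAS the min. Need to check: is 54 still <= all others?
  Min of remaining elements: -14
  New min = min(54, -14) = -14

Answer: -14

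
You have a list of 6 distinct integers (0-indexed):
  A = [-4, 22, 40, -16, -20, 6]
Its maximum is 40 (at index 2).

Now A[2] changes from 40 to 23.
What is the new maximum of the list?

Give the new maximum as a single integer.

Answer: 23

Derivation:
Old max = 40 (at index 2)
Change: A[2] 40 -> 23
Changed element WAS the max -> may need rescan.
  Max of remaining elements: 22
  New max = max(23, 22) = 23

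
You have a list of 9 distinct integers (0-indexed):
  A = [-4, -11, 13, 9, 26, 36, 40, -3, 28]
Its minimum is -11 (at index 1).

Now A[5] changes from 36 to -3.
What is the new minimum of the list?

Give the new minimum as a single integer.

Old min = -11 (at index 1)
Change: A[5] 36 -> -3
Changed element was NOT the old min.
  New min = min(old_min, new_val) = min(-11, -3) = -11

Answer: -11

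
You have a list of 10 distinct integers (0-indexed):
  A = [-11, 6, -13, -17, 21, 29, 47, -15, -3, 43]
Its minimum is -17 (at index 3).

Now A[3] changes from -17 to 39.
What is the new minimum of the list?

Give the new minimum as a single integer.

Answer: -15

Derivation:
Old min = -17 (at index 3)
Change: A[3] -17 -> 39
Changed element WAS the min. Need to check: is 39 still <= all others?
  Min of remaining elements: -15
  New min = min(39, -15) = -15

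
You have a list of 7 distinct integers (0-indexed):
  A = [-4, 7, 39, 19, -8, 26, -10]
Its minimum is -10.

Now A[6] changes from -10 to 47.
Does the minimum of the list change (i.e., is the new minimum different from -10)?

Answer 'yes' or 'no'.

Old min = -10
Change: A[6] -10 -> 47
Changed element was the min; new min must be rechecked.
New min = -8; changed? yes

Answer: yes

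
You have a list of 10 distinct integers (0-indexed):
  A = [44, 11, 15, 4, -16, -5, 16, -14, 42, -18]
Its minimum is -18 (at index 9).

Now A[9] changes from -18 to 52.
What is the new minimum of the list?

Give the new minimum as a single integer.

Answer: -16

Derivation:
Old min = -18 (at index 9)
Change: A[9] -18 -> 52
Changed element WAS the min. Need to check: is 52 still <= all others?
  Min of remaining elements: -16
  New min = min(52, -16) = -16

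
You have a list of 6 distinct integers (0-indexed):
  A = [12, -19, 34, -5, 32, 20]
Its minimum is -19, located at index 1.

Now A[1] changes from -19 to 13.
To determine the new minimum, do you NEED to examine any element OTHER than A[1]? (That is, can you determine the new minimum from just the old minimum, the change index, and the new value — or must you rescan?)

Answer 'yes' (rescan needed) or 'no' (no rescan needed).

Answer: yes

Derivation:
Old min = -19 at index 1
Change at index 1: -19 -> 13
Index 1 WAS the min and new value 13 > old min -19. Must rescan other elements to find the new min.
Needs rescan: yes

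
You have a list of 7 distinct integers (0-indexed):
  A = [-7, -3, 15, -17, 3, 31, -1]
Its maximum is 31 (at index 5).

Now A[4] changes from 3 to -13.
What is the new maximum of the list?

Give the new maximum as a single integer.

Answer: 31

Derivation:
Old max = 31 (at index 5)
Change: A[4] 3 -> -13
Changed element was NOT the old max.
  New max = max(old_max, new_val) = max(31, -13) = 31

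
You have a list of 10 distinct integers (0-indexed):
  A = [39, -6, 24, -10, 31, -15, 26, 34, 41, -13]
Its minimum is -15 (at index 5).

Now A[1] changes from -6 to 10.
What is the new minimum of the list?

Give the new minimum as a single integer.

Answer: -15

Derivation:
Old min = -15 (at index 5)
Change: A[1] -6 -> 10
Changed element was NOT the old min.
  New min = min(old_min, new_val) = min(-15, 10) = -15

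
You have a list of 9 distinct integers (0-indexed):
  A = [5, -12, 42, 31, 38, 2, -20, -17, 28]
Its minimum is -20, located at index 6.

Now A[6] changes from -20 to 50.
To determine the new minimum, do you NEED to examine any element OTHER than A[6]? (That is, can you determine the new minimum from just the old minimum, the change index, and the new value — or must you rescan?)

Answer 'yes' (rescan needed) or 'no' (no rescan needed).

Old min = -20 at index 6
Change at index 6: -20 -> 50
Index 6 WAS the min and new value 50 > old min -20. Must rescan other elements to find the new min.
Needs rescan: yes

Answer: yes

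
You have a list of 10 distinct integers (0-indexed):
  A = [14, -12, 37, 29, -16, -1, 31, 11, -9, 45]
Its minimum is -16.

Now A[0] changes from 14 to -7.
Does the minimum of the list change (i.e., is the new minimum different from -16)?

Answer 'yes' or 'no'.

Answer: no

Derivation:
Old min = -16
Change: A[0] 14 -> -7
Changed element was NOT the min; min changes only if -7 < -16.
New min = -16; changed? no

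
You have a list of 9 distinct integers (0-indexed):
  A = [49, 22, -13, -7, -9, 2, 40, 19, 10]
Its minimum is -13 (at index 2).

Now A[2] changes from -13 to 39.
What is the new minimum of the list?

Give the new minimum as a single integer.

Old min = -13 (at index 2)
Change: A[2] -13 -> 39
Changed element WAS the min. Need to check: is 39 still <= all others?
  Min of remaining elements: -9
  New min = min(39, -9) = -9

Answer: -9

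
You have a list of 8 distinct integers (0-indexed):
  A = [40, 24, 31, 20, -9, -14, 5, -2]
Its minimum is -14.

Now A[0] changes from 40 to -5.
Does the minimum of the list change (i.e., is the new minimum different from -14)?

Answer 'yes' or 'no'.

Answer: no

Derivation:
Old min = -14
Change: A[0] 40 -> -5
Changed element was NOT the min; min changes only if -5 < -14.
New min = -14; changed? no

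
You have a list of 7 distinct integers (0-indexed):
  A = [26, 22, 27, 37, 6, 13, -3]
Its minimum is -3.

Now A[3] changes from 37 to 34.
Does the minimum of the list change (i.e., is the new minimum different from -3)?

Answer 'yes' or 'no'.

Old min = -3
Change: A[3] 37 -> 34
Changed element was NOT the min; min changes only if 34 < -3.
New min = -3; changed? no

Answer: no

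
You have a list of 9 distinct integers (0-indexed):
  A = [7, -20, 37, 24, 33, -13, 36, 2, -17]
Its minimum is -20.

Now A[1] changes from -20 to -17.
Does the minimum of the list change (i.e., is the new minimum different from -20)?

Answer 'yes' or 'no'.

Answer: yes

Derivation:
Old min = -20
Change: A[1] -20 -> -17
Changed element was the min; new min must be rechecked.
New min = -17; changed? yes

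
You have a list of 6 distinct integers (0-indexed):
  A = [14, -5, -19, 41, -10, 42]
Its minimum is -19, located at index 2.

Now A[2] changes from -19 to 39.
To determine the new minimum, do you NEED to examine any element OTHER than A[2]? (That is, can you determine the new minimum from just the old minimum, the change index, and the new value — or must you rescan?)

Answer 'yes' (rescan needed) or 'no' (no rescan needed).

Answer: yes

Derivation:
Old min = -19 at index 2
Change at index 2: -19 -> 39
Index 2 WAS the min and new value 39 > old min -19. Must rescan other elements to find the new min.
Needs rescan: yes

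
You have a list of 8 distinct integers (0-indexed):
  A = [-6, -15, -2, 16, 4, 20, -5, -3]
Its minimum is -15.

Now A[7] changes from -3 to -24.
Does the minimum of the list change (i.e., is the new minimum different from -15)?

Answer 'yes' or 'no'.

Answer: yes

Derivation:
Old min = -15
Change: A[7] -3 -> -24
Changed element was NOT the min; min changes only if -24 < -15.
New min = -24; changed? yes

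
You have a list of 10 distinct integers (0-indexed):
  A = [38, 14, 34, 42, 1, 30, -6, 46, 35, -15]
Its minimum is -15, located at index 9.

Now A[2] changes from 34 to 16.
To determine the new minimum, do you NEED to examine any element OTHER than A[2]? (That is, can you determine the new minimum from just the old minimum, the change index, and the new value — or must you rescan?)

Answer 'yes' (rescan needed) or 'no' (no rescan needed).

Old min = -15 at index 9
Change at index 2: 34 -> 16
Index 2 was NOT the min. New min = min(-15, 16). No rescan of other elements needed.
Needs rescan: no

Answer: no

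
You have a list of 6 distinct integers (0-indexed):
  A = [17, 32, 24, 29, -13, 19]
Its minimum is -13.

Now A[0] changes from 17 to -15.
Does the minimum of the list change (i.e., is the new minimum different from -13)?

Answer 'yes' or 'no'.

Old min = -13
Change: A[0] 17 -> -15
Changed element was NOT the min; min changes only if -15 < -13.
New min = -15; changed? yes

Answer: yes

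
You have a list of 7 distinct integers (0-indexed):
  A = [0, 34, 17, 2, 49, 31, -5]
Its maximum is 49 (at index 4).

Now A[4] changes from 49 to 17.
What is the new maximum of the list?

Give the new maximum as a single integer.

Answer: 34

Derivation:
Old max = 49 (at index 4)
Change: A[4] 49 -> 17
Changed element WAS the max -> may need rescan.
  Max of remaining elements: 34
  New max = max(17, 34) = 34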